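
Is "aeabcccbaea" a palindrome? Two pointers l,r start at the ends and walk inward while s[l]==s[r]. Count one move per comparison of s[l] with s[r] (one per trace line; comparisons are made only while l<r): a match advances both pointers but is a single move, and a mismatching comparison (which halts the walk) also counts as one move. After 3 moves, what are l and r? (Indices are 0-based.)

[0,10] 'a'=='a' → l++,r--
[1,9] 'e'=='e' → l++,r--
[2,8] 'a'=='a' → l++,r--

l=3, r=7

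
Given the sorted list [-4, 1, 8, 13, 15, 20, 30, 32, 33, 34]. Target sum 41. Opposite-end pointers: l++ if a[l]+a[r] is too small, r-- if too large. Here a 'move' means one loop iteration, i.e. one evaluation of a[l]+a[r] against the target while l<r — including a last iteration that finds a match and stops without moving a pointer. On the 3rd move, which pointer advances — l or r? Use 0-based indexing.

r

[0,9] -4+34=30 <41 → l++
[1,9] 1+34=35 <41 → l++
[2,9] 8+34=42 >41 → r--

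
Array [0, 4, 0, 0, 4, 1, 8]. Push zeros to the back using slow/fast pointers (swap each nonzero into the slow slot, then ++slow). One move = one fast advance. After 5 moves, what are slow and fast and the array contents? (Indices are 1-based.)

slow=3, fast=6, a=[4, 4, 0, 0, 0, 1, 8]

(s=1,f=1) a[fast]=0 → fast++
(s=1,f=2) a[fast]=4≠0 swap→a[1]=4 → slow++,fast++
(s=2,f=3) a[fast]=0 → fast++
(s=2,f=4) a[fast]=0 → fast++
(s=2,f=5) a[fast]=4≠0 swap→a[2]=4 → slow++,fast++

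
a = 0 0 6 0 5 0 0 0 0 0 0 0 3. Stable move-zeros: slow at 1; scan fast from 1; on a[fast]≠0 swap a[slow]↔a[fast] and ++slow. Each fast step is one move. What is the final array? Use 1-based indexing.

(s=1,f=1) a[fast]=0 → fast++
(s=1,f=2) a[fast]=0 → fast++
(s=1,f=3) a[fast]=6≠0 swap→a[1]=6 → slow++,fast++
(s=2,f=4) a[fast]=0 → fast++
(s=2,f=5) a[fast]=5≠0 swap→a[2]=5 → slow++,fast++
(s=3,f=6) a[fast]=0 → fast++
(s=3,f=7) a[fast]=0 → fast++
(s=3,f=8) a[fast]=0 → fast++
(s=3,f=9) a[fast]=0 → fast++
(s=3,f=10) a[fast]=0 → fast++
(s=3,f=11) a[fast]=0 → fast++
(s=3,f=12) a[fast]=0 → fast++
(s=3,f=13) a[fast]=3≠0 swap→a[3]=3 → slow++,fast++

[6, 5, 3, 0, 0, 0, 0, 0, 0, 0, 0, 0, 0]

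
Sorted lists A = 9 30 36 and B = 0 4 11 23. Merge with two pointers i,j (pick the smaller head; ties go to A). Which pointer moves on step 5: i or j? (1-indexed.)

[i=1,j=1] A[i]=9>B[j]=0 take 0 → j++
[i=1,j=2] A[i]=9>B[j]=4 take 4 → j++
[i=1,j=3] A[i]=9<=B[j]=11 take 9 → i++
[i=2,j=3] A[i]=30>B[j]=11 take 11 → j++
[i=2,j=4] A[i]=30>B[j]=23 take 23 → j++

j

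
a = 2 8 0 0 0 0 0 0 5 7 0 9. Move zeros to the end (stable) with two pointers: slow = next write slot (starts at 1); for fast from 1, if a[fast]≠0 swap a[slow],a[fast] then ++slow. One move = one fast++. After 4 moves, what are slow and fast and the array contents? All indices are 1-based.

slow=3, fast=5, a=[2, 8, 0, 0, 0, 0, 0, 0, 5, 7, 0, 9]

slow=1 fast=1: a[fast]=2≠0 swap→a[1]=2, slow++,fast++
slow=2 fast=2: a[fast]=8≠0 swap→a[2]=8, slow++,fast++
slow=3 fast=3: a[fast]=0, fast++
slow=3 fast=4: a[fast]=0, fast++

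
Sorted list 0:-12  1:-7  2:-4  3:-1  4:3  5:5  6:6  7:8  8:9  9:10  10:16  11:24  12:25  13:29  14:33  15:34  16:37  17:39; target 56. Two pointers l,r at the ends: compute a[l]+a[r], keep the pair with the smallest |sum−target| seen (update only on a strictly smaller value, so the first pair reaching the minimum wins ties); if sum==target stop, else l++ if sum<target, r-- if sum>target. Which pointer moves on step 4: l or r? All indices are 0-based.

l

[0,17] -12+39=27 d=29 * → l++
[1,17] -7+39=32 d=24 * → l++
[2,17] -4+39=35 d=21 * → l++
[3,17] -1+39=38 d=18 * → l++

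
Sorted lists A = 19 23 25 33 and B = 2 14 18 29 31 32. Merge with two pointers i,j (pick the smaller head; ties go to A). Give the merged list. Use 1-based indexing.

[2, 14, 18, 19, 23, 25, 29, 31, 32, 33]

[i=1,j=1] A[i]=19>B[j]=2 take 2 → j++
[i=1,j=2] A[i]=19>B[j]=14 take 14 → j++
[i=1,j=3] A[i]=19>B[j]=18 take 18 → j++
[i=1,j=4] A[i]=19<=B[j]=29 take 19 → i++
[i=2,j=4] A[i]=23<=B[j]=29 take 23 → i++
[i=3,j=4] A[i]=25<=B[j]=29 take 25 → i++
[i=4,j=4] A[i]=33>B[j]=29 take 29 → j++
[i=4,j=5] A[i]=33>B[j]=31 take 31 → j++
[i=4,j=6] A[i]=33>B[j]=32 take 32 → j++
[i=4,j=7] B done, take A[i]=33 → i++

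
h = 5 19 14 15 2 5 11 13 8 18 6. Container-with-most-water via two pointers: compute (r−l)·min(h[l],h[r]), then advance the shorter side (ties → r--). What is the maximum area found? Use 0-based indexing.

max area = 144

[0,10] min(5,6)*10=50 best=50 * → l++
[1,10] min(19,6)*9=54 best=54 * → r--
[1,9] min(19,18)*8=144 best=144 * → r--
[1,8] min(19,8)*7=56 best=144 → r--
[1,7] min(19,13)*6=78 best=144 → r--
[1,6] min(19,11)*5=55 best=144 → r--
[1,5] min(19,5)*4=20 best=144 → r--
[1,4] min(19,2)*3=6 best=144 → r--
[1,3] min(19,15)*2=30 best=144 → r--
[1,2] min(19,14)*1=14 best=144 → r--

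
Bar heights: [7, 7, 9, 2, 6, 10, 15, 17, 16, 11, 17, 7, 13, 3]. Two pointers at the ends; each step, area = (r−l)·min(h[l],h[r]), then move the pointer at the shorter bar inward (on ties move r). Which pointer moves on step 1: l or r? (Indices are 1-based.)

r

[1,14] min(7,3)*13=39 best=39 * → r--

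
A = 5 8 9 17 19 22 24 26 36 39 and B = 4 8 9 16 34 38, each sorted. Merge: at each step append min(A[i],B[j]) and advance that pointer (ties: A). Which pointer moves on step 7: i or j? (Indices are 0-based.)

j

[i=0,j=0] A[i]=5>B[j]=4 take 4 → j++
[i=0,j=1] A[i]=5<=B[j]=8 take 5 → i++
[i=1,j=1] A[i]=8<=B[j]=8 take 8 → i++
[i=2,j=1] A[i]=9>B[j]=8 take 8 → j++
[i=2,j=2] A[i]=9<=B[j]=9 take 9 → i++
[i=3,j=2] A[i]=17>B[j]=9 take 9 → j++
[i=3,j=3] A[i]=17>B[j]=16 take 16 → j++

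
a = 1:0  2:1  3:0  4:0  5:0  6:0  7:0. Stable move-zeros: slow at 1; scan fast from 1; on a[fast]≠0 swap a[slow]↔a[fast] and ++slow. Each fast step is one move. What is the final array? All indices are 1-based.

(s=1,f=1) a[fast]=0 → fast++
(s=1,f=2) a[fast]=1≠0 swap→a[1]=1 → slow++,fast++
(s=2,f=3) a[fast]=0 → fast++
(s=2,f=4) a[fast]=0 → fast++
(s=2,f=5) a[fast]=0 → fast++
(s=2,f=6) a[fast]=0 → fast++
(s=2,f=7) a[fast]=0 → fast++

[1, 0, 0, 0, 0, 0, 0]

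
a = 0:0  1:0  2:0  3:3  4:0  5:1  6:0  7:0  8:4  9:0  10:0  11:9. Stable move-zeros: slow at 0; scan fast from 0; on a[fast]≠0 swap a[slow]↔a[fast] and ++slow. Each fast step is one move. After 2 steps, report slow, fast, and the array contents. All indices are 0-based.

slow=0, fast=2, a=[0, 0, 0, 3, 0, 1, 0, 0, 4, 0, 0, 9]

(s=0,f=0) a[fast]=0 → fast++
(s=0,f=1) a[fast]=0 → fast++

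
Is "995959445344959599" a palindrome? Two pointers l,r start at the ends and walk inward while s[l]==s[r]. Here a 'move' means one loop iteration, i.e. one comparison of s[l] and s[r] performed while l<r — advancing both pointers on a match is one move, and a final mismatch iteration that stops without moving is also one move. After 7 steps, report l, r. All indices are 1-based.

l=1 r=18: '9'=='9', l++,r--
l=2 r=17: '9'=='9', l++,r--
l=3 r=16: '5'=='5', l++,r--
l=4 r=15: '9'=='9', l++,r--
l=5 r=14: '5'=='5', l++,r--
l=6 r=13: '9'=='9', l++,r--
l=7 r=12: '4'=='4', l++,r--

l=8, r=11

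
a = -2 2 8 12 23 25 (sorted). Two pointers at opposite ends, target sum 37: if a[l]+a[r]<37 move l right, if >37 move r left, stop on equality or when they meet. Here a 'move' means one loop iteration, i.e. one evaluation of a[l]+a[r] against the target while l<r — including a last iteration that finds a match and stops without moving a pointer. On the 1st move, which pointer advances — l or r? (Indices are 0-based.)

l

[0,5] -2+25=23 <37 → l++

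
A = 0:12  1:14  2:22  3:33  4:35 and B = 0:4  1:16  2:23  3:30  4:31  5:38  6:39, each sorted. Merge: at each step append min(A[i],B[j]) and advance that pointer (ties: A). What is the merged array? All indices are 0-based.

i=0 j=0: A[i]=12>B[j]=4 take 4, j++
i=0 j=1: A[i]=12<=B[j]=16 take 12, i++
i=1 j=1: A[i]=14<=B[j]=16 take 14, i++
i=2 j=1: A[i]=22>B[j]=16 take 16, j++
i=2 j=2: A[i]=22<=B[j]=23 take 22, i++
i=3 j=2: A[i]=33>B[j]=23 take 23, j++
i=3 j=3: A[i]=33>B[j]=30 take 30, j++
i=3 j=4: A[i]=33>B[j]=31 take 31, j++
i=3 j=5: A[i]=33<=B[j]=38 take 33, i++
i=4 j=5: A[i]=35<=B[j]=38 take 35, i++
i=5 j=5: A done, take B[j]=38, j++
i=5 j=6: A done, take B[j]=39, j++

[4, 12, 14, 16, 22, 23, 30, 31, 33, 35, 38, 39]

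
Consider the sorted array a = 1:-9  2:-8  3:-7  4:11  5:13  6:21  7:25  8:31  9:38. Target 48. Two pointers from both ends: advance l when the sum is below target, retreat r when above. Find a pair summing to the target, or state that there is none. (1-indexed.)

no pair

l=1 r=9: -9+38=29 <48, l++
l=2 r=9: -8+38=30 <48, l++
l=3 r=9: -7+38=31 <48, l++
l=4 r=9: 11+38=49 >48, r--
l=4 r=8: 11+31=42 <48, l++
l=5 r=8: 13+31=44 <48, l++
l=6 r=8: 21+31=52 >48, r--
l=6 r=7: 21+25=46 <48, l++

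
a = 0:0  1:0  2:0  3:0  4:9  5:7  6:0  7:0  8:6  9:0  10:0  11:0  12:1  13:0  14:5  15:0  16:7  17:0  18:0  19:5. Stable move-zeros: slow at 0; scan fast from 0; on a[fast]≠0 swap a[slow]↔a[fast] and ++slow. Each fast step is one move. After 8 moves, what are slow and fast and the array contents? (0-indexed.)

slow=0 fast=0: a[fast]=0, fast++
slow=0 fast=1: a[fast]=0, fast++
slow=0 fast=2: a[fast]=0, fast++
slow=0 fast=3: a[fast]=0, fast++
slow=0 fast=4: a[fast]=9≠0 swap→a[0]=9, slow++,fast++
slow=1 fast=5: a[fast]=7≠0 swap→a[1]=7, slow++,fast++
slow=2 fast=6: a[fast]=0, fast++
slow=2 fast=7: a[fast]=0, fast++

slow=2, fast=8, a=[9, 7, 0, 0, 0, 0, 0, 0, 6, 0, 0, 0, 1, 0, 5, 0, 7, 0, 0, 5]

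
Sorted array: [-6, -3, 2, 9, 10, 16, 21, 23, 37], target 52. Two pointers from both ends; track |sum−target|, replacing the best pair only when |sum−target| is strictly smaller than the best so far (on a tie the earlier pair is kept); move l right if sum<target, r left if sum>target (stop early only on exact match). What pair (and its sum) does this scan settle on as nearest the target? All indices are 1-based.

pair (16, 37) with sum 53 (|Δ|=1)

l=1 r=9: -6+37=31 d=21 *, l++
l=2 r=9: -3+37=34 d=18 *, l++
l=3 r=9: 2+37=39 d=13 *, l++
l=4 r=9: 9+37=46 d=6 *, l++
l=5 r=9: 10+37=47 d=5 *, l++
l=6 r=9: 16+37=53 d=1 *, r--
l=6 r=8: 16+23=39 d=13, l++
l=7 r=8: 21+23=44 d=8, l++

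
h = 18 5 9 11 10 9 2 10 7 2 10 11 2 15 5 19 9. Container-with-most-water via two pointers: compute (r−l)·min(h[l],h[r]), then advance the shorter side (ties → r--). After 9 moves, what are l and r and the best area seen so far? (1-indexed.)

l=1 r=17: min(18,9)*16=144 best=144 *, r--
l=1 r=16: min(18,19)*15=270 best=270 *, l++
l=2 r=16: min(5,19)*14=70 best=270, l++
l=3 r=16: min(9,19)*13=117 best=270, l++
l=4 r=16: min(11,19)*12=132 best=270, l++
l=5 r=16: min(10,19)*11=110 best=270, l++
l=6 r=16: min(9,19)*10=90 best=270, l++
l=7 r=16: min(2,19)*9=18 best=270, l++
l=8 r=16: min(10,19)*8=80 best=270, l++

l=9, r=16, best area=270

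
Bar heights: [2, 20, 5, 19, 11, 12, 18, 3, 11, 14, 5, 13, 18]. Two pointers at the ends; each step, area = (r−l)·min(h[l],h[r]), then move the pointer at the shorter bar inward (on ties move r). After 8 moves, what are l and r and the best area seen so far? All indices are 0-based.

l=1, r=5, best area=198

l=0 r=12: min(2,18)*12=24 best=24 *, l++
l=1 r=12: min(20,18)*11=198 best=198 *, r--
l=1 r=11: min(20,13)*10=130 best=198, r--
l=1 r=10: min(20,5)*9=45 best=198, r--
l=1 r=9: min(20,14)*8=112 best=198, r--
l=1 r=8: min(20,11)*7=77 best=198, r--
l=1 r=7: min(20,3)*6=18 best=198, r--
l=1 r=6: min(20,18)*5=90 best=198, r--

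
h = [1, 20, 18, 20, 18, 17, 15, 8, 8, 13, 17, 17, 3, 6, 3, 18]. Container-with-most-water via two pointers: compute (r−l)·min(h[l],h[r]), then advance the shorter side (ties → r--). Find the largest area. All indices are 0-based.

l=0 r=15: min(1,18)*15=15 best=15 *, l++
l=1 r=15: min(20,18)*14=252 best=252 *, r--
l=1 r=14: min(20,3)*13=39 best=252, r--
l=1 r=13: min(20,6)*12=72 best=252, r--
l=1 r=12: min(20,3)*11=33 best=252, r--
l=1 r=11: min(20,17)*10=170 best=252, r--
l=1 r=10: min(20,17)*9=153 best=252, r--
l=1 r=9: min(20,13)*8=104 best=252, r--
l=1 r=8: min(20,8)*7=56 best=252, r--
l=1 r=7: min(20,8)*6=48 best=252, r--
l=1 r=6: min(20,15)*5=75 best=252, r--
l=1 r=5: min(20,17)*4=68 best=252, r--
l=1 r=4: min(20,18)*3=54 best=252, r--
l=1 r=3: min(20,20)*2=40 best=252, r--
l=1 r=2: min(20,18)*1=18 best=252, r--

max area = 252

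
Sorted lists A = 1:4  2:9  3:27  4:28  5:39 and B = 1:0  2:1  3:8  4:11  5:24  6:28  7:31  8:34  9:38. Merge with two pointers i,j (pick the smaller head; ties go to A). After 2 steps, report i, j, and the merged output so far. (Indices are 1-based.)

i=1, j=3, merged so far=[0, 1]

[i=1,j=1] A[i]=4>B[j]=0 take 0 → j++
[i=1,j=2] A[i]=4>B[j]=1 take 1 → j++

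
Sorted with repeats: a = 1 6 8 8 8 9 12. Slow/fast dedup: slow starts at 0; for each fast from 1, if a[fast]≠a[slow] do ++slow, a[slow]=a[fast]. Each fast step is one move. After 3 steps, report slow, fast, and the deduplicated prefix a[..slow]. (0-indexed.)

slow=2, fast=4, prefix=[1, 6, 8]

slow=0 fast=1: a[fast]=6≠a[slow]=1 write a[1]=6, slow++,fast++
slow=1 fast=2: a[fast]=8≠a[slow]=6 write a[2]=8, slow++,fast++
slow=2 fast=3: a[fast]=8=a[slow] dup, fast++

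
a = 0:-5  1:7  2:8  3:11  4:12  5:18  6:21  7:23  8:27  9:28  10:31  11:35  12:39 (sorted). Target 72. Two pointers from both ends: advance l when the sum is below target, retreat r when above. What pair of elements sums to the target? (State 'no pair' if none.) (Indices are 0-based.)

no pair

[0,12] -5+39=34 <72 → l++
[1,12] 7+39=46 <72 → l++
[2,12] 8+39=47 <72 → l++
[3,12] 11+39=50 <72 → l++
[4,12] 12+39=51 <72 → l++
[5,12] 18+39=57 <72 → l++
[6,12] 21+39=60 <72 → l++
[7,12] 23+39=62 <72 → l++
[8,12] 27+39=66 <72 → l++
[9,12] 28+39=67 <72 → l++
[10,12] 31+39=70 <72 → l++
[11,12] 35+39=74 >72 → r--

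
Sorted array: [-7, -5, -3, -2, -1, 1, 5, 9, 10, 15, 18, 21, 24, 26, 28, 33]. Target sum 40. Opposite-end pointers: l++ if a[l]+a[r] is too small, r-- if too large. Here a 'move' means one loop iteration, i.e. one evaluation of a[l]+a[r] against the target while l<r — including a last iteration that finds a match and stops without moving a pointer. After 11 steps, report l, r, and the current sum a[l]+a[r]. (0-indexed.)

l=0 r=15: -7+33=26 <40, l++
l=1 r=15: -5+33=28 <40, l++
l=2 r=15: -3+33=30 <40, l++
l=3 r=15: -2+33=31 <40, l++
l=4 r=15: -1+33=32 <40, l++
l=5 r=15: 1+33=34 <40, l++
l=6 r=15: 5+33=38 <40, l++
l=7 r=15: 9+33=42 >40, r--
l=7 r=14: 9+28=37 <40, l++
l=8 r=14: 10+28=38 <40, l++
l=9 r=14: 15+28=43 >40, r--

l=9, r=13, sum=41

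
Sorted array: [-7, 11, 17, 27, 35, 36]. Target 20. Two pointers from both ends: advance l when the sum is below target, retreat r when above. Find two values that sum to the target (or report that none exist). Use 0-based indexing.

(-7, 27)

[0,5] -7+36=29 >20 → r--
[0,4] -7+35=28 >20 → r--
[0,3] -7+27=20 → found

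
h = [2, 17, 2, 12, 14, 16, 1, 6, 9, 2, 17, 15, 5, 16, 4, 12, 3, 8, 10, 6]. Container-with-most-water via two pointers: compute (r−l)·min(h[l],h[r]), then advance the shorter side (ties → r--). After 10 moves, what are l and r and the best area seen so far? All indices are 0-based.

l=0 r=19: min(2,6)*19=38 best=38 *, l++
l=1 r=19: min(17,6)*18=108 best=108 *, r--
l=1 r=18: min(17,10)*17=170 best=170 *, r--
l=1 r=17: min(17,8)*16=128 best=170, r--
l=1 r=16: min(17,3)*15=45 best=170, r--
l=1 r=15: min(17,12)*14=168 best=170, r--
l=1 r=14: min(17,4)*13=52 best=170, r--
l=1 r=13: min(17,16)*12=192 best=192 *, r--
l=1 r=12: min(17,5)*11=55 best=192, r--
l=1 r=11: min(17,15)*10=150 best=192, r--

l=1, r=10, best area=192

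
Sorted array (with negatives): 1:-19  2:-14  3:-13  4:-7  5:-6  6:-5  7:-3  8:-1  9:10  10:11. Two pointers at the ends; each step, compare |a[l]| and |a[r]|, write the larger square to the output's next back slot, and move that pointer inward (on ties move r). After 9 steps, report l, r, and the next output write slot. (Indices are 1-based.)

l=8, r=8, next write slot=1

l=1 r=10: |-19|>|11| out[10]=361, l++
l=2 r=10: |-14|>|11| out[9]=196, l++
l=3 r=10: |-13|>|11| out[8]=169, l++
l=4 r=10: |-7|<=|11| out[7]=121, r--
l=4 r=9: |-7|<=|10| out[6]=100, r--
l=4 r=8: |-7|>|-1| out[5]=49, l++
l=5 r=8: |-6|>|-1| out[4]=36, l++
l=6 r=8: |-5|>|-1| out[3]=25, l++
l=7 r=8: |-3|>|-1| out[2]=9, l++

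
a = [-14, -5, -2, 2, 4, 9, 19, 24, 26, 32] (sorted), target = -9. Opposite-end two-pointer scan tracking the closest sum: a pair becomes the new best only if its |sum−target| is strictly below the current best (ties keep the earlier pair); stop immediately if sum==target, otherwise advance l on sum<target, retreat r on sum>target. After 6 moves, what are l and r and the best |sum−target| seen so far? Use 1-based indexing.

l=2, r=5, best |Δ|=1

[1,10] -14+32=18 d=27 * → r--
[1,9] -14+26=12 d=21 * → r--
[1,8] -14+24=10 d=19 * → r--
[1,7] -14+19=5 d=14 * → r--
[1,6] -14+9=-5 d=4 * → r--
[1,5] -14+4=-10 d=1 * → l++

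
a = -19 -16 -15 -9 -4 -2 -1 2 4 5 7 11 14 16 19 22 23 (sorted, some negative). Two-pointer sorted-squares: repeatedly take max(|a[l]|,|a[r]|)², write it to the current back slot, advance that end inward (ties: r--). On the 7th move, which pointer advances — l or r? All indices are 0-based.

[0,16] |-19|<=|23| out[16]=529 → r--
[0,15] |-19|<=|22| out[15]=484 → r--
[0,14] |-19|<=|19| out[14]=361 → r--
[0,13] |-19|>|16| out[13]=361 → l++
[1,13] |-16|<=|16| out[12]=256 → r--
[1,12] |-16|>|14| out[11]=256 → l++
[2,12] |-15|>|14| out[10]=225 → l++

l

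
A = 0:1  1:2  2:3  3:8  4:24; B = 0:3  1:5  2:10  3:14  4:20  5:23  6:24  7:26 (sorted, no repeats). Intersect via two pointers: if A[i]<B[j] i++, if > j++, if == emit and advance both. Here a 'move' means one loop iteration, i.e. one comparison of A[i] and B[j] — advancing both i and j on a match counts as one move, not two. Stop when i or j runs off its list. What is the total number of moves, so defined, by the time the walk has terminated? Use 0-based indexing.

10 moves

[i=0,j=0] 1<3 → i++
[i=1,j=0] 2<3 → i++
[i=2,j=0] 3==3 emit → i++,j++
[i=3,j=1] 8>5 → j++
[i=3,j=2] 8<10 → i++
[i=4,j=2] 24>10 → j++
[i=4,j=3] 24>14 → j++
[i=4,j=4] 24>20 → j++
[i=4,j=5] 24>23 → j++
[i=4,j=6] 24==24 emit → i++,j++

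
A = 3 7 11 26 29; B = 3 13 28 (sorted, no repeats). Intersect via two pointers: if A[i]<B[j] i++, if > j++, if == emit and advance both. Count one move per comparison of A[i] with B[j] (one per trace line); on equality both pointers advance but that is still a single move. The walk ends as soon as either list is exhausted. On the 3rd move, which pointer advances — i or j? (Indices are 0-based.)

[i=0,j=0] 3==3 emit → i++,j++
[i=1,j=1] 7<13 → i++
[i=2,j=1] 11<13 → i++

i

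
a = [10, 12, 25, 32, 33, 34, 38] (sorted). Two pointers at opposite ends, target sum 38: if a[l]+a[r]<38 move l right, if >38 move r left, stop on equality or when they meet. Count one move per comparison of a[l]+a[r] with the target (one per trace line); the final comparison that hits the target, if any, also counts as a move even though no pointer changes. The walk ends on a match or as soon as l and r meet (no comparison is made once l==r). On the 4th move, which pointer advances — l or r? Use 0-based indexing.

l=0 r=6: 10+38=48 >38, r--
l=0 r=5: 10+34=44 >38, r--
l=0 r=4: 10+33=43 >38, r--
l=0 r=3: 10+32=42 >38, r--

r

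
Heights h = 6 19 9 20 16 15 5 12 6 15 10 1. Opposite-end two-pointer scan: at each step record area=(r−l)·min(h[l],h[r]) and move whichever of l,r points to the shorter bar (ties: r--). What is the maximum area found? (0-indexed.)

max area = 120

l=0 r=11: min(6,1)*11=11 best=11 *, r--
l=0 r=10: min(6,10)*10=60 best=60 *, l++
l=1 r=10: min(19,10)*9=90 best=90 *, r--
l=1 r=9: min(19,15)*8=120 best=120 *, r--
l=1 r=8: min(19,6)*7=42 best=120, r--
l=1 r=7: min(19,12)*6=72 best=120, r--
l=1 r=6: min(19,5)*5=25 best=120, r--
l=1 r=5: min(19,15)*4=60 best=120, r--
l=1 r=4: min(19,16)*3=48 best=120, r--
l=1 r=3: min(19,20)*2=38 best=120, l++
l=2 r=3: min(9,20)*1=9 best=120, l++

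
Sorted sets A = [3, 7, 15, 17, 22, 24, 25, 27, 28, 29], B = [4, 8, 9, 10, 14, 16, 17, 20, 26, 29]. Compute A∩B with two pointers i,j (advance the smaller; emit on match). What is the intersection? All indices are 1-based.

i=1 j=1: 3<4, i++
i=2 j=1: 7>4, j++
i=2 j=2: 7<8, i++
i=3 j=2: 15>8, j++
i=3 j=3: 15>9, j++
i=3 j=4: 15>10, j++
i=3 j=5: 15>14, j++
i=3 j=6: 15<16, i++
i=4 j=6: 17>16, j++
i=4 j=7: 17==17 emit, i++,j++
i=5 j=8: 22>20, j++
i=5 j=9: 22<26, i++
i=6 j=9: 24<26, i++
i=7 j=9: 25<26, i++
i=8 j=9: 27>26, j++
i=8 j=10: 27<29, i++
i=9 j=10: 28<29, i++
i=10 j=10: 29==29 emit, i++,j++

intersection = [17, 29]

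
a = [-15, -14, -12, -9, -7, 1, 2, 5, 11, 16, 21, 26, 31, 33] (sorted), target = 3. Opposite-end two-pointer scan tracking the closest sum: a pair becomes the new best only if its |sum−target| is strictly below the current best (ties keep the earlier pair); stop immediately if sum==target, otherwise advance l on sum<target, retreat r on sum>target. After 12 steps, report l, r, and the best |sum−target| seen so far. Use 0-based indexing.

l=5, r=6, best |Δ|=1

[0,13] -15+33=18 d=15 * → r--
[0,12] -15+31=16 d=13 * → r--
[0,11] -15+26=11 d=8 * → r--
[0,10] -15+21=6 d=3 * → r--
[0,9] -15+16=1 d=2 * → l++
[1,9] -14+16=2 d=1 * → l++
[2,9] -12+16=4 d=1 → r--
[2,8] -12+11=-1 d=4 → l++
[3,8] -9+11=2 d=1 → l++
[4,8] -7+11=4 d=1 → r--
[4,7] -7+5=-2 d=5 → l++
[5,7] 1+5=6 d=3 → r--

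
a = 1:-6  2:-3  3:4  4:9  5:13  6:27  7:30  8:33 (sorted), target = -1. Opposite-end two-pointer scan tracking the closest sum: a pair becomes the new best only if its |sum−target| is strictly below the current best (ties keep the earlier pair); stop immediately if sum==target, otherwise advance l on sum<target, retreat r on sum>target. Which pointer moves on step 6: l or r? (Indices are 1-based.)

l=1 r=8: -6+33=27 d=28 *, r--
l=1 r=7: -6+30=24 d=25 *, r--
l=1 r=6: -6+27=21 d=22 *, r--
l=1 r=5: -6+13=7 d=8 *, r--
l=1 r=4: -6+9=3 d=4 *, r--
l=1 r=3: -6+4=-2 d=1 *, l++

l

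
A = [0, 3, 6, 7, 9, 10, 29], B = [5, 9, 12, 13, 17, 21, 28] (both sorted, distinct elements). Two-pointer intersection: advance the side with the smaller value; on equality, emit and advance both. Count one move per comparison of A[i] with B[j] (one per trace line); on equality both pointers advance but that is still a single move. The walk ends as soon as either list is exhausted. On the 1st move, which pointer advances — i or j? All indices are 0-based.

i

i=0 j=0: 0<5, i++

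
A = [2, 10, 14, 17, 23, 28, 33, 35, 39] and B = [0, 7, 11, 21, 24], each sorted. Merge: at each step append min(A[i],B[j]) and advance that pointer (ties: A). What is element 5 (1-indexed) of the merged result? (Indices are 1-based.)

merged[5] = 11

[i=1,j=1] A[i]=2>B[j]=0 take 0 → j++
[i=1,j=2] A[i]=2<=B[j]=7 take 2 → i++
[i=2,j=2] A[i]=10>B[j]=7 take 7 → j++
[i=2,j=3] A[i]=10<=B[j]=11 take 10 → i++
[i=3,j=3] A[i]=14>B[j]=11 take 11 → j++
[i=3,j=4] A[i]=14<=B[j]=21 take 14 → i++
[i=4,j=4] A[i]=17<=B[j]=21 take 17 → i++
[i=5,j=4] A[i]=23>B[j]=21 take 21 → j++
[i=5,j=5] A[i]=23<=B[j]=24 take 23 → i++
[i=6,j=5] A[i]=28>B[j]=24 take 24 → j++
[i=6,j=6] B done, take A[i]=28 → i++
[i=7,j=6] B done, take A[i]=33 → i++
[i=8,j=6] B done, take A[i]=35 → i++
[i=9,j=6] B done, take A[i]=39 → i++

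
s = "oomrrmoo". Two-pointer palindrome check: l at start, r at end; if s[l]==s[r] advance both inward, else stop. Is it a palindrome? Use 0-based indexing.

palindrome

[0,7] 'o'=='o' → l++,r--
[1,6] 'o'=='o' → l++,r--
[2,5] 'm'=='m' → l++,r--
[3,4] 'r'=='r' → l++,r--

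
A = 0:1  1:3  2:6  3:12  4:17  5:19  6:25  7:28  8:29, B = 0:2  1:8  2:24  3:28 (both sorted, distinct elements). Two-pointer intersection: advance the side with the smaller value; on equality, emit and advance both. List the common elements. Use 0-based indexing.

intersection = [28]

[i=0,j=0] 1<2 → i++
[i=1,j=0] 3>2 → j++
[i=1,j=1] 3<8 → i++
[i=2,j=1] 6<8 → i++
[i=3,j=1] 12>8 → j++
[i=3,j=2] 12<24 → i++
[i=4,j=2] 17<24 → i++
[i=5,j=2] 19<24 → i++
[i=6,j=2] 25>24 → j++
[i=6,j=3] 25<28 → i++
[i=7,j=3] 28==28 emit → i++,j++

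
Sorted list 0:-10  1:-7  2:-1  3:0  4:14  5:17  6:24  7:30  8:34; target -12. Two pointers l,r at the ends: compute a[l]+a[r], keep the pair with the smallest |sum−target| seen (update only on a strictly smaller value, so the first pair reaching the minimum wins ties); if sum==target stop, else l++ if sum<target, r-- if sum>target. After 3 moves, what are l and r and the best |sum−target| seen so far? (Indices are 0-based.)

l=0, r=5, best |Δ|=26

l=0 r=8: -10+34=24 d=36 *, r--
l=0 r=7: -10+30=20 d=32 *, r--
l=0 r=6: -10+24=14 d=26 *, r--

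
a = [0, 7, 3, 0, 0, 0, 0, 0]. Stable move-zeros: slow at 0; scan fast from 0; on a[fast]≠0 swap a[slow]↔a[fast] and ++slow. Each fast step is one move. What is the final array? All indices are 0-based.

(s=0,f=0) a[fast]=0 → fast++
(s=0,f=1) a[fast]=7≠0 swap→a[0]=7 → slow++,fast++
(s=1,f=2) a[fast]=3≠0 swap→a[1]=3 → slow++,fast++
(s=2,f=3) a[fast]=0 → fast++
(s=2,f=4) a[fast]=0 → fast++
(s=2,f=5) a[fast]=0 → fast++
(s=2,f=6) a[fast]=0 → fast++
(s=2,f=7) a[fast]=0 → fast++

[7, 3, 0, 0, 0, 0, 0, 0]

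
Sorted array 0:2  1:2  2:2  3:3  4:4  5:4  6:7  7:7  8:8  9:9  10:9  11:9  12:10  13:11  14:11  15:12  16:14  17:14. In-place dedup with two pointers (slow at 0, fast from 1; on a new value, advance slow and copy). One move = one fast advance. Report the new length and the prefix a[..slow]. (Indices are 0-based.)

length 10; prefix = [2, 3, 4, 7, 8, 9, 10, 11, 12, 14]

slow=0 fast=1: a[fast]=2=a[slow] dup, fast++
slow=0 fast=2: a[fast]=2=a[slow] dup, fast++
slow=0 fast=3: a[fast]=3≠a[slow]=2 write a[1]=3, slow++,fast++
slow=1 fast=4: a[fast]=4≠a[slow]=3 write a[2]=4, slow++,fast++
slow=2 fast=5: a[fast]=4=a[slow] dup, fast++
slow=2 fast=6: a[fast]=7≠a[slow]=4 write a[3]=7, slow++,fast++
slow=3 fast=7: a[fast]=7=a[slow] dup, fast++
slow=3 fast=8: a[fast]=8≠a[slow]=7 write a[4]=8, slow++,fast++
slow=4 fast=9: a[fast]=9≠a[slow]=8 write a[5]=9, slow++,fast++
slow=5 fast=10: a[fast]=9=a[slow] dup, fast++
slow=5 fast=11: a[fast]=9=a[slow] dup, fast++
slow=5 fast=12: a[fast]=10≠a[slow]=9 write a[6]=10, slow++,fast++
slow=6 fast=13: a[fast]=11≠a[slow]=10 write a[7]=11, slow++,fast++
slow=7 fast=14: a[fast]=11=a[slow] dup, fast++
slow=7 fast=15: a[fast]=12≠a[slow]=11 write a[8]=12, slow++,fast++
slow=8 fast=16: a[fast]=14≠a[slow]=12 write a[9]=14, slow++,fast++
slow=9 fast=17: a[fast]=14=a[slow] dup, fast++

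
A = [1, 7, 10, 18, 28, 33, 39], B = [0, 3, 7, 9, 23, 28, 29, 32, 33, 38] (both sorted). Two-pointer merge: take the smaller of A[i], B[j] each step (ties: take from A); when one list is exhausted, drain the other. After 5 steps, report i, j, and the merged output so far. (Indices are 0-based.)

[i=0,j=0] A[i]=1>B[j]=0 take 0 → j++
[i=0,j=1] A[i]=1<=B[j]=3 take 1 → i++
[i=1,j=1] A[i]=7>B[j]=3 take 3 → j++
[i=1,j=2] A[i]=7<=B[j]=7 take 7 → i++
[i=2,j=2] A[i]=10>B[j]=7 take 7 → j++

i=2, j=3, merged so far=[0, 1, 3, 7, 7]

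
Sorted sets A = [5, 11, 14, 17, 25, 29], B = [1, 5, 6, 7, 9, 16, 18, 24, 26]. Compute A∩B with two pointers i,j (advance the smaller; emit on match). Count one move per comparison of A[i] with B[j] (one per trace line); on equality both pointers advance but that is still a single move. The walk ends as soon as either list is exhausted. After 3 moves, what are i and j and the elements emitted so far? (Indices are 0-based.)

[i=0,j=0] 5>1 → j++
[i=0,j=1] 5==5 emit → i++,j++
[i=1,j=2] 11>6 → j++

i=1, j=3, emitted=[5]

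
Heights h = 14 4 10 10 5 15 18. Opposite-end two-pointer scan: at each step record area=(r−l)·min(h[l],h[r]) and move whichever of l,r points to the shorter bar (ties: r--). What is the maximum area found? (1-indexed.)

l=1 r=7: min(14,18)*6=84 best=84 *, l++
l=2 r=7: min(4,18)*5=20 best=84, l++
l=3 r=7: min(10,18)*4=40 best=84, l++
l=4 r=7: min(10,18)*3=30 best=84, l++
l=5 r=7: min(5,18)*2=10 best=84, l++
l=6 r=7: min(15,18)*1=15 best=84, l++

max area = 84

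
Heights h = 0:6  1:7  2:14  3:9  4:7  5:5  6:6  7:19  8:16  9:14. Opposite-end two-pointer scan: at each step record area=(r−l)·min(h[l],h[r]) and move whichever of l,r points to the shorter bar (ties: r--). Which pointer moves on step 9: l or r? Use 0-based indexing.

r

l=0 r=9: min(6,14)*9=54 best=54 *, l++
l=1 r=9: min(7,14)*8=56 best=56 *, l++
l=2 r=9: min(14,14)*7=98 best=98 *, r--
l=2 r=8: min(14,16)*6=84 best=98, l++
l=3 r=8: min(9,16)*5=45 best=98, l++
l=4 r=8: min(7,16)*4=28 best=98, l++
l=5 r=8: min(5,16)*3=15 best=98, l++
l=6 r=8: min(6,16)*2=12 best=98, l++
l=7 r=8: min(19,16)*1=16 best=98, r--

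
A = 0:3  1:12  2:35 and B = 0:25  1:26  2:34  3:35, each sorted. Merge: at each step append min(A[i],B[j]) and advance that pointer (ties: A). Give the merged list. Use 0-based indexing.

[3, 12, 25, 26, 34, 35, 35]

[i=0,j=0] A[i]=3<=B[j]=25 take 3 → i++
[i=1,j=0] A[i]=12<=B[j]=25 take 12 → i++
[i=2,j=0] A[i]=35>B[j]=25 take 25 → j++
[i=2,j=1] A[i]=35>B[j]=26 take 26 → j++
[i=2,j=2] A[i]=35>B[j]=34 take 34 → j++
[i=2,j=3] A[i]=35<=B[j]=35 take 35 → i++
[i=3,j=3] A done, take B[j]=35 → j++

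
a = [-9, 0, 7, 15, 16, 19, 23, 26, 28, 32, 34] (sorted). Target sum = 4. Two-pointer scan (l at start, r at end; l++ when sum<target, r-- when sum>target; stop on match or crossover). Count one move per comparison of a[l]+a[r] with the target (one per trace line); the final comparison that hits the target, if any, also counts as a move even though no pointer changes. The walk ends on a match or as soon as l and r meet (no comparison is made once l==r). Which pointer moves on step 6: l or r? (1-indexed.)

[1,11] -9+34=25 >4 → r--
[1,10] -9+32=23 >4 → r--
[1,9] -9+28=19 >4 → r--
[1,8] -9+26=17 >4 → r--
[1,7] -9+23=14 >4 → r--
[1,6] -9+19=10 >4 → r--

r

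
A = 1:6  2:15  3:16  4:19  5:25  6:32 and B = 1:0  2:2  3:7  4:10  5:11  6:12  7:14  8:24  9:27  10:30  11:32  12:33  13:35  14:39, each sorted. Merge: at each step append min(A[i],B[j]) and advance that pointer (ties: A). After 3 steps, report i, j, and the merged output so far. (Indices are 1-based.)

[i=1,j=1] A[i]=6>B[j]=0 take 0 → j++
[i=1,j=2] A[i]=6>B[j]=2 take 2 → j++
[i=1,j=3] A[i]=6<=B[j]=7 take 6 → i++

i=2, j=3, merged so far=[0, 2, 6]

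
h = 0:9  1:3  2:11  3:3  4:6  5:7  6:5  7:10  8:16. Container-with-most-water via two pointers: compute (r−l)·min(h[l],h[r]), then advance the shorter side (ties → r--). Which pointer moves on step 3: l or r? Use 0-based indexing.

l

[0,8] min(9,16)*8=72 best=72 * → l++
[1,8] min(3,16)*7=21 best=72 → l++
[2,8] min(11,16)*6=66 best=72 → l++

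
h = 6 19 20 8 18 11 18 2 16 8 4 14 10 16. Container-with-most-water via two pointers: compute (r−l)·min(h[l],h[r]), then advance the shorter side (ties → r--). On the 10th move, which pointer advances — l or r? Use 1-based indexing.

r

l=1 r=14: min(6,16)*13=78 best=78 *, l++
l=2 r=14: min(19,16)*12=192 best=192 *, r--
l=2 r=13: min(19,10)*11=110 best=192, r--
l=2 r=12: min(19,14)*10=140 best=192, r--
l=2 r=11: min(19,4)*9=36 best=192, r--
l=2 r=10: min(19,8)*8=64 best=192, r--
l=2 r=9: min(19,16)*7=112 best=192, r--
l=2 r=8: min(19,2)*6=12 best=192, r--
l=2 r=7: min(19,18)*5=90 best=192, r--
l=2 r=6: min(19,11)*4=44 best=192, r--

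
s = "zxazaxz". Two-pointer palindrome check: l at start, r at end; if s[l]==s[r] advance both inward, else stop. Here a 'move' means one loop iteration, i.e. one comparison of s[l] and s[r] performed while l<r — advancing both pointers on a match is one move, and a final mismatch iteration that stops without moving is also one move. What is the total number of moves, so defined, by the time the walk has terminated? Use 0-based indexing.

3 moves

l=0 r=6: 'z'=='z', l++,r--
l=1 r=5: 'x'=='x', l++,r--
l=2 r=4: 'a'=='a', l++,r--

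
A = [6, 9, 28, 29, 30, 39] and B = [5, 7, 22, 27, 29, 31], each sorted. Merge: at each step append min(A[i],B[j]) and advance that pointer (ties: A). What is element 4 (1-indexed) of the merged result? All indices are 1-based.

[i=1,j=1] A[i]=6>B[j]=5 take 5 → j++
[i=1,j=2] A[i]=6<=B[j]=7 take 6 → i++
[i=2,j=2] A[i]=9>B[j]=7 take 7 → j++
[i=2,j=3] A[i]=9<=B[j]=22 take 9 → i++
[i=3,j=3] A[i]=28>B[j]=22 take 22 → j++
[i=3,j=4] A[i]=28>B[j]=27 take 27 → j++
[i=3,j=5] A[i]=28<=B[j]=29 take 28 → i++
[i=4,j=5] A[i]=29<=B[j]=29 take 29 → i++
[i=5,j=5] A[i]=30>B[j]=29 take 29 → j++
[i=5,j=6] A[i]=30<=B[j]=31 take 30 → i++
[i=6,j=6] A[i]=39>B[j]=31 take 31 → j++
[i=6,j=7] B done, take A[i]=39 → i++

merged[4] = 9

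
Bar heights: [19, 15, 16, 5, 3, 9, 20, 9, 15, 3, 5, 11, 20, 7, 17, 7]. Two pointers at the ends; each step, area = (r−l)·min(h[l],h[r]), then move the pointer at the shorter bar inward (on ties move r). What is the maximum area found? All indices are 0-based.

l=0 r=15: min(19,7)*15=105 best=105 *, r--
l=0 r=14: min(19,17)*14=238 best=238 *, r--
l=0 r=13: min(19,7)*13=91 best=238, r--
l=0 r=12: min(19,20)*12=228 best=238, l++
l=1 r=12: min(15,20)*11=165 best=238, l++
l=2 r=12: min(16,20)*10=160 best=238, l++
l=3 r=12: min(5,20)*9=45 best=238, l++
l=4 r=12: min(3,20)*8=24 best=238, l++
l=5 r=12: min(9,20)*7=63 best=238, l++
l=6 r=12: min(20,20)*6=120 best=238, r--
l=6 r=11: min(20,11)*5=55 best=238, r--
l=6 r=10: min(20,5)*4=20 best=238, r--
l=6 r=9: min(20,3)*3=9 best=238, r--
l=6 r=8: min(20,15)*2=30 best=238, r--
l=6 r=7: min(20,9)*1=9 best=238, r--

max area = 238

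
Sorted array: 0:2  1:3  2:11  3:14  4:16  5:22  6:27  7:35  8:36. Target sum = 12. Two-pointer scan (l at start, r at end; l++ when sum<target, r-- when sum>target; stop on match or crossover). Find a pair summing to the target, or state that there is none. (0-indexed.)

[0,8] 2+36=38 >12 → r--
[0,7] 2+35=37 >12 → r--
[0,6] 2+27=29 >12 → r--
[0,5] 2+22=24 >12 → r--
[0,4] 2+16=18 >12 → r--
[0,3] 2+14=16 >12 → r--
[0,2] 2+11=13 >12 → r--
[0,1] 2+3=5 <12 → l++

no pair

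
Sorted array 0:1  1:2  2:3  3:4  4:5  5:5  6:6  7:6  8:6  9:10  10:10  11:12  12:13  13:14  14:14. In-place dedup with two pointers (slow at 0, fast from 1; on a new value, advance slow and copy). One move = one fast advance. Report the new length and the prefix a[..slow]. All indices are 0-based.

(s=0,f=1) a[fast]=2≠a[slow]=1 write a[1]=2 → slow++,fast++
(s=1,f=2) a[fast]=3≠a[slow]=2 write a[2]=3 → slow++,fast++
(s=2,f=3) a[fast]=4≠a[slow]=3 write a[3]=4 → slow++,fast++
(s=3,f=4) a[fast]=5≠a[slow]=4 write a[4]=5 → slow++,fast++
(s=4,f=5) a[fast]=5=a[slow] dup → fast++
(s=4,f=6) a[fast]=6≠a[slow]=5 write a[5]=6 → slow++,fast++
(s=5,f=7) a[fast]=6=a[slow] dup → fast++
(s=5,f=8) a[fast]=6=a[slow] dup → fast++
(s=5,f=9) a[fast]=10≠a[slow]=6 write a[6]=10 → slow++,fast++
(s=6,f=10) a[fast]=10=a[slow] dup → fast++
(s=6,f=11) a[fast]=12≠a[slow]=10 write a[7]=12 → slow++,fast++
(s=7,f=12) a[fast]=13≠a[slow]=12 write a[8]=13 → slow++,fast++
(s=8,f=13) a[fast]=14≠a[slow]=13 write a[9]=14 → slow++,fast++
(s=9,f=14) a[fast]=14=a[slow] dup → fast++

length 10; prefix = [1, 2, 3, 4, 5, 6, 10, 12, 13, 14]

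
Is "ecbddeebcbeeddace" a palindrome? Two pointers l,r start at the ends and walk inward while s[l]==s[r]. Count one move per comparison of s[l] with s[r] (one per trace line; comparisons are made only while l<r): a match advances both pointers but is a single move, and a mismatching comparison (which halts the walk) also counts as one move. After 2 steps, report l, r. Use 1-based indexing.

[1,17] 'e'=='e' → l++,r--
[2,16] 'c'=='c' → l++,r--

l=3, r=15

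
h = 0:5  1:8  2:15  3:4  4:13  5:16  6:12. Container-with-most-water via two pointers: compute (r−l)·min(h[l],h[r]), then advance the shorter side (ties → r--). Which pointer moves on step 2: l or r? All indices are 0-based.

l=0 r=6: min(5,12)*6=30 best=30 *, l++
l=1 r=6: min(8,12)*5=40 best=40 *, l++

l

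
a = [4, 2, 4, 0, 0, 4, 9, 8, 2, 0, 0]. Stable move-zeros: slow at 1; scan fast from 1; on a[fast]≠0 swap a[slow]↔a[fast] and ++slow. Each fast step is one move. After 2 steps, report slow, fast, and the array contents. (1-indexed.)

(s=1,f=1) a[fast]=4≠0 swap→a[1]=4 → slow++,fast++
(s=2,f=2) a[fast]=2≠0 swap→a[2]=2 → slow++,fast++

slow=3, fast=3, a=[4, 2, 4, 0, 0, 4, 9, 8, 2, 0, 0]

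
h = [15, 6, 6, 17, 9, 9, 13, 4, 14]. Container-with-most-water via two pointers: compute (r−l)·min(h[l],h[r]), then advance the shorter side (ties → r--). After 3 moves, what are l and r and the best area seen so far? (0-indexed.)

[0,8] min(15,14)*8=112 best=112 * → r--
[0,7] min(15,4)*7=28 best=112 → r--
[0,6] min(15,13)*6=78 best=112 → r--

l=0, r=5, best area=112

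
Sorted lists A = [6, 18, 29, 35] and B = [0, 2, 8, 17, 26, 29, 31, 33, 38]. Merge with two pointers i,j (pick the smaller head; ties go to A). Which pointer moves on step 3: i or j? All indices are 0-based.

i=0 j=0: A[i]=6>B[j]=0 take 0, j++
i=0 j=1: A[i]=6>B[j]=2 take 2, j++
i=0 j=2: A[i]=6<=B[j]=8 take 6, i++

i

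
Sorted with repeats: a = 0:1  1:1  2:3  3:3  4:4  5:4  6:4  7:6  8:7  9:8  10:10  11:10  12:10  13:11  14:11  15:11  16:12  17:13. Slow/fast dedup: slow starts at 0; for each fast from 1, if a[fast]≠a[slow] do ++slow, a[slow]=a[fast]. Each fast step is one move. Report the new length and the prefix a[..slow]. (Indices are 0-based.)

slow=0 fast=1: a[fast]=1=a[slow] dup, fast++
slow=0 fast=2: a[fast]=3≠a[slow]=1 write a[1]=3, slow++,fast++
slow=1 fast=3: a[fast]=3=a[slow] dup, fast++
slow=1 fast=4: a[fast]=4≠a[slow]=3 write a[2]=4, slow++,fast++
slow=2 fast=5: a[fast]=4=a[slow] dup, fast++
slow=2 fast=6: a[fast]=4=a[slow] dup, fast++
slow=2 fast=7: a[fast]=6≠a[slow]=4 write a[3]=6, slow++,fast++
slow=3 fast=8: a[fast]=7≠a[slow]=6 write a[4]=7, slow++,fast++
slow=4 fast=9: a[fast]=8≠a[slow]=7 write a[5]=8, slow++,fast++
slow=5 fast=10: a[fast]=10≠a[slow]=8 write a[6]=10, slow++,fast++
slow=6 fast=11: a[fast]=10=a[slow] dup, fast++
slow=6 fast=12: a[fast]=10=a[slow] dup, fast++
slow=6 fast=13: a[fast]=11≠a[slow]=10 write a[7]=11, slow++,fast++
slow=7 fast=14: a[fast]=11=a[slow] dup, fast++
slow=7 fast=15: a[fast]=11=a[slow] dup, fast++
slow=7 fast=16: a[fast]=12≠a[slow]=11 write a[8]=12, slow++,fast++
slow=8 fast=17: a[fast]=13≠a[slow]=12 write a[9]=13, slow++,fast++

length 10; prefix = [1, 3, 4, 6, 7, 8, 10, 11, 12, 13]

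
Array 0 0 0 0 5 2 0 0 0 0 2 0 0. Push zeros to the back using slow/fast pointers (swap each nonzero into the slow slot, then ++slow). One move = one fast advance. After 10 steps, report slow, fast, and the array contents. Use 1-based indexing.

(s=1,f=1) a[fast]=0 → fast++
(s=1,f=2) a[fast]=0 → fast++
(s=1,f=3) a[fast]=0 → fast++
(s=1,f=4) a[fast]=0 → fast++
(s=1,f=5) a[fast]=5≠0 swap→a[1]=5 → slow++,fast++
(s=2,f=6) a[fast]=2≠0 swap→a[2]=2 → slow++,fast++
(s=3,f=7) a[fast]=0 → fast++
(s=3,f=8) a[fast]=0 → fast++
(s=3,f=9) a[fast]=0 → fast++
(s=3,f=10) a[fast]=0 → fast++

slow=3, fast=11, a=[5, 2, 0, 0, 0, 0, 0, 0, 0, 0, 2, 0, 0]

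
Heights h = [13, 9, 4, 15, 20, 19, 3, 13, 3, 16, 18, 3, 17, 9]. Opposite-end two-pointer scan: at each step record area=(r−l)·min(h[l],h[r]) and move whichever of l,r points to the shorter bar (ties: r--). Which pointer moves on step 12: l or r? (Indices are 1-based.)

l=1 r=14: min(13,9)*13=117 best=117 *, r--
l=1 r=13: min(13,17)*12=156 best=156 *, l++
l=2 r=13: min(9,17)*11=99 best=156, l++
l=3 r=13: min(4,17)*10=40 best=156, l++
l=4 r=13: min(15,17)*9=135 best=156, l++
l=5 r=13: min(20,17)*8=136 best=156, r--
l=5 r=12: min(20,3)*7=21 best=156, r--
l=5 r=11: min(20,18)*6=108 best=156, r--
l=5 r=10: min(20,16)*5=80 best=156, r--
l=5 r=9: min(20,3)*4=12 best=156, r--
l=5 r=8: min(20,13)*3=39 best=156, r--
l=5 r=7: min(20,3)*2=6 best=156, r--

r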